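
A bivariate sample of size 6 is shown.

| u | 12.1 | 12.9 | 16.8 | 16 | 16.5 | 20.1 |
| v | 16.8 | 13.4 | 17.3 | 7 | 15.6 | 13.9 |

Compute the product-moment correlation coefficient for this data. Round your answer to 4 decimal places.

-0.1106

n = 6, Σu = 94.4, Σv = 84, Σu² = 1527.32, Σv² = 1246.66, Σuv = 1315.57
nΣuv − ΣuΣv = 7893.42 − 7929.6 = -36.18
nΣu² − (Σu)² = 9163.92 − 8911.36 = 252.56; nΣv² − (Σv)² = 7479.96 − 7056 = 423.96
r = -36.18 / √(252.56 × 423.96) = -36.18 / 327.2237 ≈ -0.1106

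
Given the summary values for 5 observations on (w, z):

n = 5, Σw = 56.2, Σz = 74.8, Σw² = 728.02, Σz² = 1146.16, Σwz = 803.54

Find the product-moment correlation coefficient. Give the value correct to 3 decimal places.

-0.728

r = (nΣwz − ΣwΣz) / √[(nΣw² − (Σw)²)(nΣz² − (Σz)²)]
Numerator: 5×803.54 − 56.2×74.8 = -186.06
Denominator: √[(3640.1 − 3158.44)(5730.8 − 5595.04)] = √[481.66 × 135.76] = 255.7150
r = -186.06 / 255.7150 ≈ -0.728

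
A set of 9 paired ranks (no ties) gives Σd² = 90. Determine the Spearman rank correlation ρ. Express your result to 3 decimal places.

ρ = 1 − 6Σd² / [n(n²−1)] = 1 − 6×90 / (9×80)
  = 1 − 540/720 = 1 − 0.7500 ≈ 0.250

0.250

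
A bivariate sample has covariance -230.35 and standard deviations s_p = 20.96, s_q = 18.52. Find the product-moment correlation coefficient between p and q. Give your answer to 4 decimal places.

r = Cov(p,q) / (s_p · s_q) = -230.35 / (20.96 × 18.52)
  = -230.35 / 388.1792 ≈ -0.5934

-0.5934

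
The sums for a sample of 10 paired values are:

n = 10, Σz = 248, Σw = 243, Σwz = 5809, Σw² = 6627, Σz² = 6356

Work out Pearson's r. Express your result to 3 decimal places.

r = (nΣwz − ΣwΣz) / √[(nΣw² − (Σw)²)(nΣz² − (Σz)²)]
Numerator: 10×5809 − 243×248 = -2174
Denominator: √[(66270 − 59049)(63560 − 61504)] = √[7221 × 2056] = 3853.0995
r = -2174 / 3853.0995 ≈ -0.564

-0.564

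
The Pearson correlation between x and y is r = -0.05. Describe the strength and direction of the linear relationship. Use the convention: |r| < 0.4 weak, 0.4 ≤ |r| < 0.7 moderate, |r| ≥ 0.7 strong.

weak negative

r = -0.05 < 0 so the relationship is negative.
|r| = 0.05, which falls in the weak range.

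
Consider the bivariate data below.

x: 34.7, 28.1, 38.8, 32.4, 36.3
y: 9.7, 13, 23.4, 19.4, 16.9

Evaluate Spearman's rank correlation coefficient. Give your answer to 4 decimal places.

Rank x: 3, 1, 5, 2, 4
Rank y: 1, 2, 5, 4, 3
d = rank(x) − rank(y): 2, -1, 0, -2, 1; Σd² = 10
ρ = 1 − 6Σd² / [n(n²−1)] = 1 − 6×10 / (5×24) = 1 − 60/120 ≈ 0.5000

0.5000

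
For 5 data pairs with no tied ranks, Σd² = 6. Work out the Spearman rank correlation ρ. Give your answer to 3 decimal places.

0.700

ρ = 1 − 6Σd² / [n(n²−1)] = 1 − 6×6 / (5×24)
  = 1 − 36/120 = 1 − 0.3000 ≈ 0.700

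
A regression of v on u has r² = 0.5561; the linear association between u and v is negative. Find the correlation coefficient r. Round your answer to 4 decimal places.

-0.7457

|r| = √0.5561 = 0.7457
The association is negative, so r = −0.7457.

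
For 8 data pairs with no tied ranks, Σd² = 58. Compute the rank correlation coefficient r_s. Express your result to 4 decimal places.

ρ = 1 − 6Σd² / [n(n²−1)] = 1 − 6×58 / (8×63)
  = 1 − 348/504 = 1 − 0.69048 ≈ 0.3095

0.3095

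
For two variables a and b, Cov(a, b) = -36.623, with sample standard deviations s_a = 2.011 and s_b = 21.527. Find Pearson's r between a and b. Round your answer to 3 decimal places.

r = Cov(a,b) / (s_a · s_b) = -36.623 / (2.011 × 21.527)
  = -36.623 / 43.2908 ≈ -0.846

-0.846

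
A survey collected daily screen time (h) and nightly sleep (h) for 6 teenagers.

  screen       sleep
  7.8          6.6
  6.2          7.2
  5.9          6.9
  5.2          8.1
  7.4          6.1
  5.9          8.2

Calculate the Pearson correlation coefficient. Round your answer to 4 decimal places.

-0.8142

n = 6, Σx = 38.4, Σy = 43.1, Σx² = 250.7, Σy² = 313.07, Σxy = 272.47
nΣxy − ΣxΣy = 1634.82 − 1655.04 = -20.22
nΣx² − (Σx)² = 1504.2 − 1474.56 = 29.64; nΣy² − (Σy)² = 1878.42 − 1857.61 = 20.81
r = -20.22 / √(29.64 × 20.81) = -20.22 / 24.8356 ≈ -0.8142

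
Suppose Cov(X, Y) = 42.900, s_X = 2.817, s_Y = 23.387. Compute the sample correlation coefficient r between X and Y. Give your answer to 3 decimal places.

r = Cov(X,Y) / (s_X · s_Y) = 42.900 / (2.817 × 23.387)
  = 42.900 / 65.8812 ≈ 0.651

0.651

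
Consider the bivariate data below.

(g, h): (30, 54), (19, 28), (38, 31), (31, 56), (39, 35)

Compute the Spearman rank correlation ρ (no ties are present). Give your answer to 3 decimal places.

0.200

Rank g: 2, 1, 4, 3, 5
Rank h: 4, 1, 2, 5, 3
d = rank(g) − rank(h): -2, 0, 2, -2, 2; Σd² = 16
ρ = 1 − 6Σd² / [n(n²−1)] = 1 − 6×16 / (5×24) = 1 − 96/120 ≈ 0.200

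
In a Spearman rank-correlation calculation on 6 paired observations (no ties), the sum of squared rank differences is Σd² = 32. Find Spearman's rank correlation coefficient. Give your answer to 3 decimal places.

ρ = 1 − 6Σd² / [n(n²−1)] = 1 − 6×32 / (6×35)
  = 1 − 192/210 = 1 − 0.9143 ≈ 0.086

0.086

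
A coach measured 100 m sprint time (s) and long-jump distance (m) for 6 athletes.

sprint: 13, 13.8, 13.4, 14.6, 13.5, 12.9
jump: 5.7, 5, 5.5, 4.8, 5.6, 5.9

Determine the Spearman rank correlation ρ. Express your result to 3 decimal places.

-0.943

Rank sprint: 2, 5, 3, 6, 4, 1
Rank jump: 5, 2, 3, 1, 4, 6
d = rank(sprint) − rank(jump): -3, 3, 0, 5, 0, -5; Σd² = 68
ρ = 1 − 6Σd² / [n(n²−1)] = 1 − 6×68 / (6×35) = 1 − 408/210 ≈ -0.943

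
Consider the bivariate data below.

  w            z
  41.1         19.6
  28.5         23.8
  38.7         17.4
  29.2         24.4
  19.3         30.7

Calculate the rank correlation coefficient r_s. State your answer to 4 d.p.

-0.8000

Rank w: 5, 2, 4, 3, 1
Rank z: 2, 3, 1, 4, 5
d = rank(w) − rank(z): 3, -1, 3, -1, -4; Σd² = 36
ρ = 1 − 6Σd² / [n(n²−1)] = 1 − 6×36 / (5×24) = 1 − 216/120 ≈ -0.8000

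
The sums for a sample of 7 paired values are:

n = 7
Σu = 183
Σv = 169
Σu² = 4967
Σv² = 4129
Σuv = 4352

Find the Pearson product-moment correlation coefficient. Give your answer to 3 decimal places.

-0.700

r = (nΣuv − ΣuΣv) / √[(nΣu² − (Σu)²)(nΣv² − (Σv)²)]
Numerator: 7×4352 − 183×169 = -463
Denominator: √[(34769 − 33489)(28903 − 28561)] = √[1280 × 342] = 661.6343
r = -463 / 661.6343 ≈ -0.700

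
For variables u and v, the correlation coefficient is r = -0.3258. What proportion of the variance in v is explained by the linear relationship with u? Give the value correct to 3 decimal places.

r² = (-0.3258)² = 0.106

0.106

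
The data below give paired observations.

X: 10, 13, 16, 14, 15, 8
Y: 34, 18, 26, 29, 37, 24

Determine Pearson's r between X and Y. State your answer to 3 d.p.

0.141

n = 6, ΣX = 76, ΣY = 168, ΣX² = 1010, ΣY² = 4942, ΣXY = 2143
nΣXY − ΣXΣY = 12858 − 12768 = 90
nΣX² − (ΣX)² = 6060 − 5776 = 284; nΣY² − (ΣY)² = 29652 − 28224 = 1428
r = 90 / √(284 × 1428) = 90 / 636.8296 ≈ 0.141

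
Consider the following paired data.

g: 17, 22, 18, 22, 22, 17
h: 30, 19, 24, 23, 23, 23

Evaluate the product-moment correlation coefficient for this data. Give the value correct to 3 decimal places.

n = 6, Σg = 118, Σh = 142, Σg² = 2354, Σh² = 3424, Σgh = 2763
nΣgh − ΣgΣh = 16578 − 16756 = -178
nΣg² − (Σg)² = 14124 − 13924 = 200; nΣh² − (Σh)² = 20544 − 20164 = 380
r = -178 / √(200 × 380) = -178 / 275.6810 ≈ -0.646

-0.646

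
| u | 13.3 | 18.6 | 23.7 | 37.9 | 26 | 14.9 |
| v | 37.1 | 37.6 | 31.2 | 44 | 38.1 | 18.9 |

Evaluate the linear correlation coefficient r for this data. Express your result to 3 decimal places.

0.608

n = 6, Σu = 134.4, Σv = 206.9, Σu² = 3418.96, Σv² = 7508.43, Σuv = 4872.04
nΣuv − ΣuΣv = 29232.24 − 27807.36 = 1424.88
nΣu² − (Σu)² = 20513.76 − 18063.36 = 2450.4; nΣv² − (Σv)² = 45050.58 − 42807.61 = 2242.97
r = 1424.88 / √(2450.4 × 2242.97) = 1424.88 / 2344.3920 ≈ 0.608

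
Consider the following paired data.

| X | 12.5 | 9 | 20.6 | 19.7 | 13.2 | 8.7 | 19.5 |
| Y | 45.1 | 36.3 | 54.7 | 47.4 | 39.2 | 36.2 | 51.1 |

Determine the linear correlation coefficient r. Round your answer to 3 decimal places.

n = 7, ΣX = 103.2, ΣY = 310, ΣX² = 1679.88, ΣY² = 14048.84, ΣXY = 4779.88
nΣXY − ΣXΣY = 33459.16 − 31992 = 1467.16
nΣX² − (ΣX)² = 11759.16 − 10650.24 = 1108.92; nΣY² − (ΣY)² = 98341.88 − 96100 = 2241.88
r = 1467.16 / √(1108.92 × 2241.88) = 1467.16 / 1576.7262 ≈ 0.931

0.931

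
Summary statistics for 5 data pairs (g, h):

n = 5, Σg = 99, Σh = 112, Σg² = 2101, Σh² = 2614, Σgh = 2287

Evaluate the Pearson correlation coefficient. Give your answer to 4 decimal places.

0.5702

r = (nΣgh − ΣgΣh) / √[(nΣg² − (Σg)²)(nΣh² − (Σh)²)]
Numerator: 5×2287 − 99×112 = 347
Denominator: √[(10505 − 9801)(13070 − 12544)] = √[704 × 526] = 608.5261
r = 347 / 608.5261 ≈ 0.5702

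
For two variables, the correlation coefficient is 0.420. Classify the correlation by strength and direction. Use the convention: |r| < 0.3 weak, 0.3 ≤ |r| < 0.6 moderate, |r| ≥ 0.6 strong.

moderate positive

r = 0.420 > 0 so the relationship is positive.
|r| = 0.420, which falls in the moderate range.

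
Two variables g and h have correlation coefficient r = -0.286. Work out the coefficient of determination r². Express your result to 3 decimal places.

0.082

r² = (-0.286)² = 0.082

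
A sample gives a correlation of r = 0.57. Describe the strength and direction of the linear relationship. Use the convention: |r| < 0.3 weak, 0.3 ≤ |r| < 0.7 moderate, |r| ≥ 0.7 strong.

r = 0.57 > 0 so the relationship is positive.
|r| = 0.57, which falls in the moderate range.

moderate positive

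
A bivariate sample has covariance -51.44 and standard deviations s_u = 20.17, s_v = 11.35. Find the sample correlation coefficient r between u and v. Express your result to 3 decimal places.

r = Cov(u,v) / (s_u · s_v) = -51.44 / (20.17 × 11.35)
  = -51.44 / 228.9295 ≈ -0.225

-0.225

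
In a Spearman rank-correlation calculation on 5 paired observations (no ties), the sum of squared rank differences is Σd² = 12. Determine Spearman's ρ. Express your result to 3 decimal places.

0.400

ρ = 1 − 6Σd² / [n(n²−1)] = 1 − 6×12 / (5×24)
  = 1 − 72/120 = 1 − 0.6000 ≈ 0.400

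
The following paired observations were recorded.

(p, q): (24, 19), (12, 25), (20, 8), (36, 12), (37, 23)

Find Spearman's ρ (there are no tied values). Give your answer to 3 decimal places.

-0.100

Rank p: 3, 1, 2, 4, 5
Rank q: 3, 5, 1, 2, 4
d = rank(p) − rank(q): 0, -4, 1, 2, 1; Σd² = 22
ρ = 1 − 6Σd² / [n(n²−1)] = 1 − 6×22 / (5×24) = 1 − 132/120 ≈ -0.100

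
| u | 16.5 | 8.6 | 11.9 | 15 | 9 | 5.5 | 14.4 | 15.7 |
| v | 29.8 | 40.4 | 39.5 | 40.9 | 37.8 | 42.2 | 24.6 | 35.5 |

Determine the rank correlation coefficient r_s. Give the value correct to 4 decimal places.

-0.6190

Rank u: 8, 2, 4, 6, 3, 1, 5, 7
Rank v: 2, 6, 5, 7, 4, 8, 1, 3
d = rank(u) − rank(v): 6, -4, -1, -1, -1, -7, 4, 4; Σd² = 136
ρ = 1 − 6Σd² / [n(n²−1)] = 1 − 6×136 / (8×63) = 1 − 816/504 ≈ -0.6190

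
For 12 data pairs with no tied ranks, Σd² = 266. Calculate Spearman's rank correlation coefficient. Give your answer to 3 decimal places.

0.070

ρ = 1 − 6Σd² / [n(n²−1)] = 1 − 6×266 / (12×143)
  = 1 − 1596/1716 = 1 − 0.9301 ≈ 0.070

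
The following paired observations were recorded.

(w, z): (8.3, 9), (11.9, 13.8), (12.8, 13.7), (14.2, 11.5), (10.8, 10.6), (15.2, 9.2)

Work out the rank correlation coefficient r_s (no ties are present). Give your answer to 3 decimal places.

0.200

Rank w: 1, 3, 4, 5, 2, 6
Rank z: 1, 6, 5, 4, 3, 2
d = rank(w) − rank(z): 0, -3, -1, 1, -1, 4; Σd² = 28
ρ = 1 − 6Σd² / [n(n²−1)] = 1 − 6×28 / (6×35) = 1 − 168/210 ≈ 0.200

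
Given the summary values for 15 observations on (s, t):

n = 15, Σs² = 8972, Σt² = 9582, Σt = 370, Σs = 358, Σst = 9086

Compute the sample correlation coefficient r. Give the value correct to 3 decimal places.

0.579

r = (nΣst − ΣsΣt) / √[(nΣs² − (Σs)²)(nΣt² − (Σt)²)]
Numerator: 15×9086 − 358×370 = 3830
Denominator: √[(134580 − 128164)(143730 − 136900)] = √[6416 × 6830] = 6619.7643
r = 3830 / 6619.7643 ≈ 0.579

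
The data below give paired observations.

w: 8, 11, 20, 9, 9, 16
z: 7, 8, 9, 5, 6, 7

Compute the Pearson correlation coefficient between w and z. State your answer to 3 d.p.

0.708

n = 6, Σw = 73, Σz = 42, Σw² = 1003, Σz² = 304, Σwz = 535
nΣwz − ΣwΣz = 3210 − 3066 = 144
nΣw² − (Σw)² = 6018 − 5329 = 689; nΣz² − (Σz)² = 1824 − 1764 = 60
r = 144 / √(689 × 60) = 144 / 203.3224 ≈ 0.708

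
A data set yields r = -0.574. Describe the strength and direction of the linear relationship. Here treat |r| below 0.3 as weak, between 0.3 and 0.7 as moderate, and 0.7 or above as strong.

moderate negative

r = -0.574 < 0 so the relationship is negative.
|r| = 0.574, which falls in the moderate range.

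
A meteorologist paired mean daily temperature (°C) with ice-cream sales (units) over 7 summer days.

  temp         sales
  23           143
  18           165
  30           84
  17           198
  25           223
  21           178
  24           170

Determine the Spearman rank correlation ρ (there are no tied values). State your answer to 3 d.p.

-0.286

Rank temp: 4, 2, 7, 1, 6, 3, 5
Rank sales: 2, 3, 1, 6, 7, 5, 4
d = rank(temp) − rank(sales): 2, -1, 6, -5, -1, -2, 1; Σd² = 72
ρ = 1 − 6Σd² / [n(n²−1)] = 1 − 6×72 / (7×48) = 1 − 432/336 ≈ -0.286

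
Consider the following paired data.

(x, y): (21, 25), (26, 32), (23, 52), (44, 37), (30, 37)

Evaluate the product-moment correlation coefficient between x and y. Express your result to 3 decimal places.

n = 5, Σx = 144, Σy = 183, Σx² = 4482, Σy² = 7091, Σxy = 5291
nΣxy − ΣxΣy = 26455 − 26352 = 103
nΣx² − (Σx)² = 22410 − 20736 = 1674; nΣy² − (Σy)² = 35455 − 33489 = 1966
r = 103 / √(1674 × 1966) = 103 / 1814.1345 ≈ 0.057

0.057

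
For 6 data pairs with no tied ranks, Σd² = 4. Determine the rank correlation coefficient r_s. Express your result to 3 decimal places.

ρ = 1 − 6Σd² / [n(n²−1)] = 1 − 6×4 / (6×35)
  = 1 − 24/210 = 1 − 0.1143 ≈ 0.886

0.886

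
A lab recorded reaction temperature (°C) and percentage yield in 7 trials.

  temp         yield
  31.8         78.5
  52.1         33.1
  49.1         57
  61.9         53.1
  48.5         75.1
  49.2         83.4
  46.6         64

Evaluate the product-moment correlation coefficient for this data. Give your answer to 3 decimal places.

n = 7, Σx = 339.2, Σy = 444.2, Σx² = 16912.52, Σy² = 30018.04, Σxy = 21034.43
nΣxy − ΣxΣy = 147241.01 − 150672.64 = -3431.63
nΣx² − (Σx)² = 118387.64 − 115056.64 = 3331; nΣy² − (Σy)² = 210126.28 − 197313.64 = 12812.64
r = -3431.63 / √(3331 × 12812.64) = -3431.63 / 6532.9093 ≈ -0.525

-0.525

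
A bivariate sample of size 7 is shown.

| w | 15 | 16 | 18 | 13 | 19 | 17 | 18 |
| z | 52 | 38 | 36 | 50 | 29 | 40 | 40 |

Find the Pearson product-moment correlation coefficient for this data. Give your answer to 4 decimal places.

-0.8669

n = 7, Σw = 116, Σz = 285, Σw² = 1948, Σz² = 11985, Σwz = 4637
nΣwz − ΣwΣz = 32459 − 33060 = -601
nΣw² − (Σw)² = 13636 − 13456 = 180; nΣz² − (Σz)² = 83895 − 81225 = 2670
r = -601 / √(180 × 2670) = -601 / 693.2532 ≈ -0.8669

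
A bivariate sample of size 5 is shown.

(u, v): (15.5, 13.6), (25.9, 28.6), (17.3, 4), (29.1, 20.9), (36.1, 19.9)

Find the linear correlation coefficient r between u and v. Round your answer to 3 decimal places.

n = 5, Σu = 123.9, Σv = 87, Σu² = 3360.37, Σv² = 1851.74, Σuv = 2347.32
nΣuv − ΣuΣv = 11736.6 − 10779.3 = 957.3
nΣu² − (Σu)² = 16801.85 − 15351.21 = 1450.64; nΣv² − (Σv)² = 9258.7 − 7569 = 1689.7
r = 957.3 / √(1450.64 × 1689.7) = 957.3 / 1565.6137 ≈ 0.611

0.611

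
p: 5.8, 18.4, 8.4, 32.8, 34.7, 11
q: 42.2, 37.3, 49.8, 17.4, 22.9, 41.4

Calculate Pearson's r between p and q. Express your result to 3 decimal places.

n = 6, Σp = 111.1, Σq = 211, Σp² = 2843.69, Σq² = 8193.3, Σpq = 3170.15
nΣpq − ΣpΣq = 19020.9 − 23442.1 = -4421.2
nΣp² − (Σp)² = 17062.14 − 12343.21 = 4718.93; nΣq² − (Σq)² = 49159.8 − 44521 = 4638.8
r = -4421.2 / √(4718.93 × 4638.8) = -4421.2 / 4678.6935 ≈ -0.945

-0.945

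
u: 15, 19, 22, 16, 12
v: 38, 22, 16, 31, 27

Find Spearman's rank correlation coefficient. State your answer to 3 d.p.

Rank u: 2, 4, 5, 3, 1
Rank v: 5, 2, 1, 4, 3
d = rank(u) − rank(v): -3, 2, 4, -1, -2; Σd² = 34
ρ = 1 − 6Σd² / [n(n²−1)] = 1 − 6×34 / (5×24) = 1 − 204/120 ≈ -0.700

-0.700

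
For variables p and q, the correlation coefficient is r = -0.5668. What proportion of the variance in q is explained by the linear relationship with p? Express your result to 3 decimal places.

0.321

r² = (-0.5668)² = 0.321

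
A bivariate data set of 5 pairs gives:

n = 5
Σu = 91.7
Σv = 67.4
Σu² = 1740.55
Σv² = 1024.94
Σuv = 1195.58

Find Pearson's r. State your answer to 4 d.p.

r = (nΣuv − ΣuΣv) / √[(nΣu² − (Σu)²)(nΣv² − (Σv)²)]
Numerator: 5×1195.58 − 91.7×67.4 = -202.68
Denominator: √[(8702.75 − 8408.89)(5124.7 − 4542.76)] = √[293.86 × 581.94] = 413.5322
r = -202.68 / 413.5322 ≈ -0.4901

-0.4901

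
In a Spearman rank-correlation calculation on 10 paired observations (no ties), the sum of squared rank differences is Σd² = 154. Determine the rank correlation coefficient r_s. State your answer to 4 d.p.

ρ = 1 − 6Σd² / [n(n²−1)] = 1 − 6×154 / (10×99)
  = 1 − 924/990 = 1 − 0.93333 ≈ 0.0667

0.0667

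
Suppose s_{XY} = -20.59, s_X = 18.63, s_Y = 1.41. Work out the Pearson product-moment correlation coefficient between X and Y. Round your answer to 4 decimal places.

-0.7838

r = Cov(X,Y) / (s_X · s_Y) = -20.59 / (18.63 × 1.41)
  = -20.59 / 26.2683 ≈ -0.7838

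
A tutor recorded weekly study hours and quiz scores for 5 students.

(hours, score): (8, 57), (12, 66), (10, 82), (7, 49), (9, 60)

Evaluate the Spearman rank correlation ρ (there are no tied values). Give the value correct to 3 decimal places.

Rank hours: 2, 5, 4, 1, 3
Rank score: 2, 4, 5, 1, 3
d = rank(hours) − rank(score): 0, 1, -1, 0, 0; Σd² = 2
ρ = 1 − 6Σd² / [n(n²−1)] = 1 − 6×2 / (5×24) = 1 − 12/120 ≈ 0.900

0.900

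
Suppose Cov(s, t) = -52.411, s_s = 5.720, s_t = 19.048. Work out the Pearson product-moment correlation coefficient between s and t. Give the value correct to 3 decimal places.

r = Cov(s,t) / (s_s · s_t) = -52.411 / (5.720 × 19.048)
  = -52.411 / 108.9546 ≈ -0.481

-0.481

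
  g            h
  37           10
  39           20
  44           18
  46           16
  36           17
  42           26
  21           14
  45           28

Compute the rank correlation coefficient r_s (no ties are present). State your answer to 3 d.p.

0.476

Rank g: 3, 4, 6, 8, 2, 5, 1, 7
Rank h: 1, 6, 5, 3, 4, 7, 2, 8
d = rank(g) − rank(h): 2, -2, 1, 5, -2, -2, -1, -1; Σd² = 44
ρ = 1 − 6Σd² / [n(n²−1)] = 1 − 6×44 / (8×63) = 1 − 264/504 ≈ 0.476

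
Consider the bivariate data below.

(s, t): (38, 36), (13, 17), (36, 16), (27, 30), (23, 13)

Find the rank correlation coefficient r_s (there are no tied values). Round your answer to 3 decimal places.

0.500

Rank s: 5, 1, 4, 3, 2
Rank t: 5, 3, 2, 4, 1
d = rank(s) − rank(t): 0, -2, 2, -1, 1; Σd² = 10
ρ = 1 − 6Σd² / [n(n²−1)] = 1 − 6×10 / (5×24) = 1 − 60/120 ≈ 0.500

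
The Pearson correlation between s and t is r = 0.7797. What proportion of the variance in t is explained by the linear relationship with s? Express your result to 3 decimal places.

0.608

r² = (0.7797)² = 0.608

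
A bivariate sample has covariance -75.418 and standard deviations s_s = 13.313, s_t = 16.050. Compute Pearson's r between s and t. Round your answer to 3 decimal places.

r = Cov(s,t) / (s_s · s_t) = -75.418 / (13.313 × 16.050)
  = -75.418 / 213.6737 ≈ -0.353

-0.353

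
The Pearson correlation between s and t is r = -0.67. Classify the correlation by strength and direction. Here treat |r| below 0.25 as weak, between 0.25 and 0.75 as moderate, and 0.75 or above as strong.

moderate negative

r = -0.67 < 0 so the relationship is negative.
|r| = 0.67, which falls in the moderate range.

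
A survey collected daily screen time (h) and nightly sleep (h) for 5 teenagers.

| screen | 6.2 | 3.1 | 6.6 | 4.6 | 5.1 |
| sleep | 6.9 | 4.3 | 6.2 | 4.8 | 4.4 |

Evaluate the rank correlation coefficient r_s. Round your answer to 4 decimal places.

0.8000

Rank screen: 4, 1, 5, 2, 3
Rank sleep: 5, 1, 4, 3, 2
d = rank(screen) − rank(sleep): -1, 0, 1, -1, 1; Σd² = 4
ρ = 1 − 6Σd² / [n(n²−1)] = 1 − 6×4 / (5×24) = 1 − 24/120 ≈ 0.8000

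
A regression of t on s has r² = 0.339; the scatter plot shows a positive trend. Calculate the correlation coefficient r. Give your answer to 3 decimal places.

|r| = √0.339 = 0.582
The association is positive, so r = 0.582.

0.582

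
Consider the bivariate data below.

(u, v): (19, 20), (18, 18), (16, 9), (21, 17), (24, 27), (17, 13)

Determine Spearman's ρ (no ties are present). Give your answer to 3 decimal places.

Rank u: 4, 3, 1, 5, 6, 2
Rank v: 5, 4, 1, 3, 6, 2
d = rank(u) − rank(v): -1, -1, 0, 2, 0, 0; Σd² = 6
ρ = 1 − 6Σd² / [n(n²−1)] = 1 − 6×6 / (6×35) = 1 − 36/210 ≈ 0.829

0.829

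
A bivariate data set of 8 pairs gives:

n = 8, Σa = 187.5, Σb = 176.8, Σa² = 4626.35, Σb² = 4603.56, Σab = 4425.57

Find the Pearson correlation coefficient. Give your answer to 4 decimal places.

0.7015

r = (nΣab − ΣaΣb) / √[(nΣa² − (Σa)²)(nΣb² − (Σb)²)]
Numerator: 8×4425.57 − 187.5×176.8 = 2254.56
Denominator: √[(37010.8 − 35156.25)(36828.48 − 31258.24)] = √[1854.55 × 5570.24] = 3214.0766
r = 2254.56 / 3214.0766 ≈ 0.7015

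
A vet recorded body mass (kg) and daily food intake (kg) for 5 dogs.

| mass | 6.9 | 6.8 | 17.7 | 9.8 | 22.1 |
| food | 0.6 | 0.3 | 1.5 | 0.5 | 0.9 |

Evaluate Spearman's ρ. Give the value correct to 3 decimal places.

0.800

Rank mass: 2, 1, 4, 3, 5
Rank food: 3, 1, 5, 2, 4
d = rank(mass) − rank(food): -1, 0, -1, 1, 1; Σd² = 4
ρ = 1 − 6Σd² / [n(n²−1)] = 1 − 6×4 / (5×24) = 1 − 24/120 ≈ 0.800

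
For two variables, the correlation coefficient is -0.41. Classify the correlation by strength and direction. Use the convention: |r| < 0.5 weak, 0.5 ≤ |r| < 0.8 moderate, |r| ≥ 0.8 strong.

weak negative

r = -0.41 < 0 so the relationship is negative.
|r| = 0.41, which falls in the weak range.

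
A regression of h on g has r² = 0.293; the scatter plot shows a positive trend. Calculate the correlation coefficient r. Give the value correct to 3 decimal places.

|r| = √0.293 = 0.541
The association is positive, so r = 0.541.

0.541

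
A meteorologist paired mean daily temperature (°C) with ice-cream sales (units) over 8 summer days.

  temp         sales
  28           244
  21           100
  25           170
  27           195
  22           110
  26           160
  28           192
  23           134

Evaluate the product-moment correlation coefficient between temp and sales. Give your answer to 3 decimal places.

0.940

n = 8, Σx = 200, Σy = 1305, Σx² = 5052, Σy² = 228981, Σxy = 33485
nΣxy − ΣxΣy = 267880 − 261000 = 6880
nΣx² − (Σx)² = 40416 − 40000 = 416; nΣy² − (Σy)² = 1831848 − 1703025 = 128823
r = 6880 / √(416 × 128823) = 6880 / 7320.5442 ≈ 0.940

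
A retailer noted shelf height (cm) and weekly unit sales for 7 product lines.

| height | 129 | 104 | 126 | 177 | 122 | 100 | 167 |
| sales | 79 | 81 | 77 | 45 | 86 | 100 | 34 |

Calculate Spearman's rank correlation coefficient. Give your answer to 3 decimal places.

-0.893

Rank height: 5, 2, 4, 7, 3, 1, 6
Rank sales: 4, 5, 3, 2, 6, 7, 1
d = rank(height) − rank(sales): 1, -3, 1, 5, -3, -6, 5; Σd² = 106
ρ = 1 − 6Σd² / [n(n²−1)] = 1 − 6×106 / (7×48) = 1 − 636/336 ≈ -0.893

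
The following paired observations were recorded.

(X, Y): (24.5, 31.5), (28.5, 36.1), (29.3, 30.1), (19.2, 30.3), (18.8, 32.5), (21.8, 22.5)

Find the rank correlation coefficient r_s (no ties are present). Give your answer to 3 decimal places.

Rank X: 4, 5, 6, 2, 1, 3
Rank Y: 4, 6, 2, 3, 5, 1
d = rank(X) − rank(Y): 0, -1, 4, -1, -4, 2; Σd² = 38
ρ = 1 − 6Σd² / [n(n²−1)] = 1 − 6×38 / (6×35) = 1 − 228/210 ≈ -0.086

-0.086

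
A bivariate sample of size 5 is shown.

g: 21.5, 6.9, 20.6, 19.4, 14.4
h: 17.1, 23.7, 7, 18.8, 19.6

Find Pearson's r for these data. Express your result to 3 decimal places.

n = 5, Σg = 82.8, Σh = 86.2, Σg² = 1517.94, Σh² = 1640.7, Σgh = 1322.34
nΣgh − ΣgΣh = 6611.7 − 7137.36 = -525.66
nΣg² − (Σg)² = 7589.7 − 6855.84 = 733.86; nΣh² − (Σh)² = 8203.5 − 7430.44 = 773.06
r = -525.66 / √(733.86 × 773.06) = -525.66 / 753.2050 ≈ -0.698

-0.698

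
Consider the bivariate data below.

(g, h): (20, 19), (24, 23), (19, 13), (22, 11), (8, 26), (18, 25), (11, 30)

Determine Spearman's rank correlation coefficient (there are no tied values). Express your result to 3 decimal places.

-0.714

Rank g: 5, 7, 4, 6, 1, 3, 2
Rank h: 3, 4, 2, 1, 6, 5, 7
d = rank(g) − rank(h): 2, 3, 2, 5, -5, -2, -5; Σd² = 96
ρ = 1 − 6Σd² / [n(n²−1)] = 1 − 6×96 / (7×48) = 1 − 576/336 ≈ -0.714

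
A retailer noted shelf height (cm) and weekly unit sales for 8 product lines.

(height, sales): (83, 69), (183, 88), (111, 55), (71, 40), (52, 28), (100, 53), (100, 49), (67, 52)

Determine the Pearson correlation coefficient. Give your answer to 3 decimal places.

n = 8, Σx = 767, Σy = 434, Σx² = 84933, Σy² = 25828, Σxy = 45916
nΣxy − ΣxΣy = 367328 − 332878 = 34450
nΣx² − (Σx)² = 679464 − 588289 = 91175; nΣy² − (Σy)² = 206624 − 188356 = 18268
r = 34450 / √(91175 × 18268) = 34450 / 40811.5780 ≈ 0.844

0.844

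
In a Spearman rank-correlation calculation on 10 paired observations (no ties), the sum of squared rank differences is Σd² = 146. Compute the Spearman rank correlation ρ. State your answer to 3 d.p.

0.115

ρ = 1 − 6Σd² / [n(n²−1)] = 1 − 6×146 / (10×99)
  = 1 − 876/990 = 1 − 0.8848 ≈ 0.115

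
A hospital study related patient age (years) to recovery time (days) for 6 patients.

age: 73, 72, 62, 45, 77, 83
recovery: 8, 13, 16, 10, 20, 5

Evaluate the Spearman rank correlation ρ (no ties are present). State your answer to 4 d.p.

Rank age: 4, 3, 2, 1, 5, 6
Rank recovery: 2, 4, 5, 3, 6, 1
d = rank(age) − rank(recovery): 2, -1, -3, -2, -1, 5; Σd² = 44
ρ = 1 − 6Σd² / [n(n²−1)] = 1 − 6×44 / (6×35) = 1 − 264/210 ≈ -0.2571

-0.2571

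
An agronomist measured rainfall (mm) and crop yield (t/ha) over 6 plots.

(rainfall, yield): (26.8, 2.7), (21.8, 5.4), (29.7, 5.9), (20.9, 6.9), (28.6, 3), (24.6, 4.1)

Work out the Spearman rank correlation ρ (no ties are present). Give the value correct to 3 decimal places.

Rank rainfall: 4, 2, 6, 1, 5, 3
Rank yield: 1, 4, 5, 6, 2, 3
d = rank(rainfall) − rank(yield): 3, -2, 1, -5, 3, 0; Σd² = 48
ρ = 1 − 6Σd² / [n(n²−1)] = 1 − 6×48 / (6×35) = 1 − 288/210 ≈ -0.371

-0.371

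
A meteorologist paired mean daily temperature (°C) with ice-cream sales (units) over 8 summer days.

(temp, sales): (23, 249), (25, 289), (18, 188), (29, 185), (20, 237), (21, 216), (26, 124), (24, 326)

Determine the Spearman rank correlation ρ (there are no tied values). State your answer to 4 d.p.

-0.1905

Rank temp: 4, 6, 1, 8, 2, 3, 7, 5
Rank sales: 6, 7, 3, 2, 5, 4, 1, 8
d = rank(temp) − rank(sales): -2, -1, -2, 6, -3, -1, 6, -3; Σd² = 100
ρ = 1 − 6Σd² / [n(n²−1)] = 1 − 6×100 / (8×63) = 1 − 600/504 ≈ -0.1905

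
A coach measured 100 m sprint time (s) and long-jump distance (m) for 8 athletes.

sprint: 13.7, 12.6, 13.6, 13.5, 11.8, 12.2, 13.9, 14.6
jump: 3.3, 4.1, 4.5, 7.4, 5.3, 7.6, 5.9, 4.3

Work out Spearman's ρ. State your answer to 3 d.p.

Rank sprint: 6, 3, 5, 4, 1, 2, 7, 8
Rank jump: 1, 2, 4, 7, 5, 8, 6, 3
d = rank(sprint) − rank(jump): 5, 1, 1, -3, -4, -6, 1, 5; Σd² = 114
ρ = 1 − 6Σd² / [n(n²−1)] = 1 − 6×114 / (8×63) = 1 − 684/504 ≈ -0.357

-0.357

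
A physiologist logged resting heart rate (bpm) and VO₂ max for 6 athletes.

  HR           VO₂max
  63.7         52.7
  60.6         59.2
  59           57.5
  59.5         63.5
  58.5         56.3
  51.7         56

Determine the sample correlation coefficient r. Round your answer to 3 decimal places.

-0.073

n = 6, Σx = 353, Σy = 345.2, Σx² = 20846.44, Σy² = 19926.12, Σxy = 20304.01
nΣxy − ΣxΣy = 121824.06 − 121855.6 = -31.54
nΣx² − (Σx)² = 125078.64 − 124609 = 469.64; nΣy² − (Σy)² = 119556.72 − 119163.04 = 393.68
r = -31.54 / √(469.64 × 393.68) = -31.54 / 429.9859 ≈ -0.073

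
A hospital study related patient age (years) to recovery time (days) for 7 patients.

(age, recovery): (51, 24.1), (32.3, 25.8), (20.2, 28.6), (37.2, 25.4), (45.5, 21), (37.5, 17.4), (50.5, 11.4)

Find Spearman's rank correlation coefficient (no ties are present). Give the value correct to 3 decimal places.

Rank age: 7, 2, 1, 3, 5, 4, 6
Rank recovery: 4, 6, 7, 5, 3, 2, 1
d = rank(age) − rank(recovery): 3, -4, -6, -2, 2, 2, 5; Σd² = 98
ρ = 1 − 6Σd² / [n(n²−1)] = 1 − 6×98 / (7×48) = 1 − 588/336 ≈ -0.750

-0.750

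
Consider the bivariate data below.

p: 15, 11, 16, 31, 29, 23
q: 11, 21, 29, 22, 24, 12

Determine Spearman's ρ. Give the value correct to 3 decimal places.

0.371

Rank p: 2, 1, 3, 6, 5, 4
Rank q: 1, 3, 6, 4, 5, 2
d = rank(p) − rank(q): 1, -2, -3, 2, 0, 2; Σd² = 22
ρ = 1 − 6Σd² / [n(n²−1)] = 1 − 6×22 / (6×35) = 1 − 132/210 ≈ 0.371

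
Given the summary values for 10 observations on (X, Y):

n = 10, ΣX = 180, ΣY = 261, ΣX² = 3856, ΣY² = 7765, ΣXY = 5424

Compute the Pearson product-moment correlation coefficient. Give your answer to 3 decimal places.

r = (nΣXY − ΣXΣY) / √[(nΣX² − (ΣX)²)(nΣY² − (ΣY)²)]
Numerator: 10×5424 − 180×261 = 7260
Denominator: √[(38560 − 32400)(77650 − 68121)] = √[6160 × 9529] = 7661.5038
r = 7260 / 7661.5038 ≈ 0.948

0.948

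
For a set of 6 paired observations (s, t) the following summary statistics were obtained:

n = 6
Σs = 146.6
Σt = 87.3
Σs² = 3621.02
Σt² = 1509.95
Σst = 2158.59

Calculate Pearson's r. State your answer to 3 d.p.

0.264

r = (nΣst − ΣsΣt) / √[(nΣs² − (Σs)²)(nΣt² − (Σt)²)]
Numerator: 6×2158.59 − 146.6×87.3 = 153.36
Denominator: √[(21726.12 − 21491.56)(9059.7 − 7621.29)] = √[234.56 × 1438.41] = 580.8558
r = 153.36 / 580.8558 ≈ 0.264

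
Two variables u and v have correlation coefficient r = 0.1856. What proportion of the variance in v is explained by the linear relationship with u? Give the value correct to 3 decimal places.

0.034

r² = (0.1856)² = 0.034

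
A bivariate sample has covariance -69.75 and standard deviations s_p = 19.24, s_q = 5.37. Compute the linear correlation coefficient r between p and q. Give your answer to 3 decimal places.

r = Cov(p,q) / (s_p · s_q) = -69.75 / (19.24 × 5.37)
  = -69.75 / 103.3188 ≈ -0.675

-0.675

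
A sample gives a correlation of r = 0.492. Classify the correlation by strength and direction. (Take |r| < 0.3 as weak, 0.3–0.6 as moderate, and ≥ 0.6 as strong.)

r = 0.492 > 0 so the relationship is positive.
|r| = 0.492, which falls in the moderate range.

moderate positive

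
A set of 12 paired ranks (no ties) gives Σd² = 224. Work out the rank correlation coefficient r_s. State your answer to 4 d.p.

ρ = 1 − 6Σd² / [n(n²−1)] = 1 − 6×224 / (12×143)
  = 1 − 1344/1716 = 1 − 0.78322 ≈ 0.2168

0.2168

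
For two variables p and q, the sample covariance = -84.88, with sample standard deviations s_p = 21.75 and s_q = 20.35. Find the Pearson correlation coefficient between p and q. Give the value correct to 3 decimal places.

r = Cov(p,q) / (s_p · s_q) = -84.88 / (21.75 × 20.35)
  = -84.88 / 442.6125 ≈ -0.192

-0.192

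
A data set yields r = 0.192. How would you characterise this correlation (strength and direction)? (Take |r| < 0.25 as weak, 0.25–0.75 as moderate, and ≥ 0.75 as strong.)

r = 0.192 > 0 so the relationship is positive.
|r| = 0.192, which falls in the weak range.

weak positive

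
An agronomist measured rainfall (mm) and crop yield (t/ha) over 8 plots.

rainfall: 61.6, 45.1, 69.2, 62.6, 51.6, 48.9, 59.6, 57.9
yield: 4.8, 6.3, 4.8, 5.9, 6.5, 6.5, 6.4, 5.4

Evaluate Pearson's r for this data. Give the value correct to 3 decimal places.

-0.745

n = 8, Σx = 456.5, Σy = 46.6, Σx² = 26494.31, Σy² = 275.2, Σxy = 2628.66
nΣxy − ΣxΣy = 21029.28 − 21272.9 = -243.62
nΣx² − (Σx)² = 211954.48 − 208392.25 = 3562.23; nΣy² − (Σy)² = 2201.6 − 2171.56 = 30.04
r = -243.62 / √(3562.23 × 30.04) = -243.62 / 327.1229 ≈ -0.745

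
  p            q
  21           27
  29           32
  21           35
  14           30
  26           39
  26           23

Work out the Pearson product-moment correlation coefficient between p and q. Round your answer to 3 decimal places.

0.099

n = 6, Σp = 137, Σq = 186, Σp² = 3271, Σq² = 5928, Σpq = 4262
nΣpq − ΣpΣq = 25572 − 25482 = 90
nΣp² − (Σp)² = 19626 − 18769 = 857; nΣq² − (Σq)² = 35568 − 34596 = 972
r = 90 / √(857 × 972) = 90 / 912.6905 ≈ 0.099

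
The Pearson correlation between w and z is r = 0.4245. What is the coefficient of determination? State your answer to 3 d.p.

0.180

r² = (0.4245)² = 0.180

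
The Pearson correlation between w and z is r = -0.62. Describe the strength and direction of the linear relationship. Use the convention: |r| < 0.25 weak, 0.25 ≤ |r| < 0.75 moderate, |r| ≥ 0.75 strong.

r = -0.62 < 0 so the relationship is negative.
|r| = 0.62, which falls in the moderate range.

moderate negative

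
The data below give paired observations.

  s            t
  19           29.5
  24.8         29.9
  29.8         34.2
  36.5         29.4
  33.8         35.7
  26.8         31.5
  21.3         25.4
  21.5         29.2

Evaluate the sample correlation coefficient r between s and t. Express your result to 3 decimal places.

n = 8, Σs = 213.5, Σt = 244.8, Σs² = 5972.95, Σt² = 7562.8, Σst = 6613.96
nΣst − ΣsΣt = 52911.68 − 52264.8 = 646.88
nΣs² − (Σs)² = 47783.6 − 45582.25 = 2201.35; nΣt² − (Σt)² = 60502.4 − 59927.04 = 575.36
r = 646.88 / √(2201.35 × 575.36) = 646.88 / 1125.4194 ≈ 0.575

0.575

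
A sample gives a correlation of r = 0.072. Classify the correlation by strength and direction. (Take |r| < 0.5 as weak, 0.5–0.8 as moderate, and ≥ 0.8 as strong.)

weak positive

r = 0.072 > 0 so the relationship is positive.
|r| = 0.072, which falls in the weak range.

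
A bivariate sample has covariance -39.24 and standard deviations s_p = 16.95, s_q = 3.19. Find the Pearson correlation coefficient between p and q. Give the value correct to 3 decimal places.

r = Cov(p,q) / (s_p · s_q) = -39.24 / (16.95 × 3.19)
  = -39.24 / 54.0705 ≈ -0.726

-0.726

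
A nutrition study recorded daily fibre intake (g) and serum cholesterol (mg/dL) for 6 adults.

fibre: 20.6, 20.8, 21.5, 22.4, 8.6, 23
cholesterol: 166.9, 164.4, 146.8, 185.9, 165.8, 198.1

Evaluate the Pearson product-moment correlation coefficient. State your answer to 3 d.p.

n = 6, Σx = 116.9, Σy = 1027.9, Σx² = 2423.97, Σy² = 177725.27, Σxy = 20160.2
nΣxy − ΣxΣy = 120961.2 − 120161.51 = 799.69
nΣx² − (Σx)² = 14543.82 − 13665.61 = 878.21; nΣy² − (Σy)² = 1066351.62 − 1056578.41 = 9773.21
r = 799.69 / √(878.21 × 9773.21) = 799.69 / 2929.6639 ≈ 0.273

0.273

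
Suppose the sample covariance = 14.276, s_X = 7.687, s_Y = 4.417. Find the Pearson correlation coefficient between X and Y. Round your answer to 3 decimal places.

0.420

r = Cov(X,Y) / (s_X · s_Y) = 14.276 / (7.687 × 4.417)
  = 14.276 / 33.9535 ≈ 0.420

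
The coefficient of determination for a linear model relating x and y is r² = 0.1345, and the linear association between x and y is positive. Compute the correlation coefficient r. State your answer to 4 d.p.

0.3667

|r| = √0.1345 = 0.3667
The association is positive, so r = 0.3667.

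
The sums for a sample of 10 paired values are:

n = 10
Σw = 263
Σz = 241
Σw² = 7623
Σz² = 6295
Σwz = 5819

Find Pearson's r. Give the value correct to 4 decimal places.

-0.8857

r = (nΣwz − ΣwΣz) / √[(nΣw² − (Σw)²)(nΣz² − (Σz)²)]
Numerator: 10×5819 − 263×241 = -5193
Denominator: √[(76230 − 69169)(62950 − 58081)] = √[7061 × 4869] = 5863.4469
r = -5193 / 5863.4469 ≈ -0.8857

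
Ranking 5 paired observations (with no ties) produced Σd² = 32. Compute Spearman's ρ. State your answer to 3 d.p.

ρ = 1 − 6Σd² / [n(n²−1)] = 1 − 6×32 / (5×24)
  = 1 − 192/120 = 1 − 1.6000 ≈ -0.600

-0.600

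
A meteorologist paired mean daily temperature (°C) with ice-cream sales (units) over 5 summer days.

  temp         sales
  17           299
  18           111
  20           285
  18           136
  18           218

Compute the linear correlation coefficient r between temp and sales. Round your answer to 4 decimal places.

n = 5, Σx = 91, Σy = 1049, Σx² = 1661, Σy² = 248967, Σxy = 19153
nΣxy − ΣxΣy = 95765 − 95459 = 306
nΣx² − (Σx)² = 8305 − 8281 = 24; nΣy² − (Σy)² = 1244835 − 1100401 = 144434
r = 306 / √(24 × 144434) = 306 / 1861.8314 ≈ 0.1644

0.1644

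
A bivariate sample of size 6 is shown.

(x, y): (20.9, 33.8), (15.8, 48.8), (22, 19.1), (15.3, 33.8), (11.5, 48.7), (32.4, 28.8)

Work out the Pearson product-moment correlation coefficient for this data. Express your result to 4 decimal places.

n = 6, Σx = 117.9, Σy = 213, Σx² = 2586.55, Σy² = 8232.26, Σxy = 3907.97
nΣxy − ΣxΣy = 23447.82 − 25112.7 = -1664.88
nΣx² − (Σx)² = 15519.3 − 13900.41 = 1618.89; nΣy² − (Σy)² = 49393.56 − 45369 = 4024.56
r = -1664.88 / √(1618.89 × 4024.56) = -1664.88 / 2552.5125 ≈ -0.6523

-0.6523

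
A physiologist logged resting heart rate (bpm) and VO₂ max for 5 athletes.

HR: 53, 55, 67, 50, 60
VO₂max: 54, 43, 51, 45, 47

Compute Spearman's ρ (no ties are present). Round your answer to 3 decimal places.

Rank HR: 2, 3, 5, 1, 4
Rank VO₂max: 5, 1, 4, 2, 3
d = rank(HR) − rank(VO₂max): -3, 2, 1, -1, 1; Σd² = 16
ρ = 1 − 6Σd² / [n(n²−1)] = 1 − 6×16 / (5×24) = 1 − 96/120 ≈ 0.200

0.200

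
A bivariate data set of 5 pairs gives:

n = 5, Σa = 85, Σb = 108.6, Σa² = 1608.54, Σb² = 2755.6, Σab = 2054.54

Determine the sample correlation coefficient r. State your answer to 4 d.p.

r = (nΣab − ΣaΣb) / √[(nΣa² − (Σa)²)(nΣb² − (Σb)²)]
Numerator: 5×2054.54 − 85×108.6 = 1041.7
Denominator: √[(8042.7 − 7225)(13778 − 11793.96)] = √[817.7 × 1984.04] = 1273.7148
r = 1041.7 / 1273.7148 ≈ 0.8178

0.8178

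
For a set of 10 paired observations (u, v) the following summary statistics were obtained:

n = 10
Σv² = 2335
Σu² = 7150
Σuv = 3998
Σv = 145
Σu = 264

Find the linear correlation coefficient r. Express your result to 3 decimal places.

0.830

r = (nΣuv − ΣuΣv) / √[(nΣu² − (Σu)²)(nΣv² − (Σv)²)]
Numerator: 10×3998 − 264×145 = 1700
Denominator: √[(71500 − 69696)(23350 − 21025)] = √[1804 × 2325] = 2047.9990
r = 1700 / 2047.9990 ≈ 0.830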